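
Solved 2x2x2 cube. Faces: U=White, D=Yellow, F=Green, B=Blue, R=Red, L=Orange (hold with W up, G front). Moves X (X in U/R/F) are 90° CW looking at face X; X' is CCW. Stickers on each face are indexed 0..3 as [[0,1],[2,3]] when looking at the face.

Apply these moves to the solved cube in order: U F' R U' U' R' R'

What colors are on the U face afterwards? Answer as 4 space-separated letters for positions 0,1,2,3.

Answer: G B G O

Derivation:
After move 1 (U): U=WWWW F=RRGG R=BBRR B=OOBB L=GGOO
After move 2 (F'): F=RGRG U=WWBR R=YBYR D=GOYY L=GWOW
After move 3 (R): R=YYRB U=WGBG F=RORY D=GBYO B=ROWB
After move 4 (U'): U=GGWB F=GWRY R=RORB B=YYWB L=ROOW
After move 5 (U'): U=GBGW F=RORY R=GWRB B=ROWB L=YYOW
After move 6 (R'): R=WBGR U=GWGR F=RBRW D=GOYY B=OOBB
After move 7 (R'): R=BRWG U=GBGO F=RWRR D=GBYW B=YOOB
Query: U face = GBGO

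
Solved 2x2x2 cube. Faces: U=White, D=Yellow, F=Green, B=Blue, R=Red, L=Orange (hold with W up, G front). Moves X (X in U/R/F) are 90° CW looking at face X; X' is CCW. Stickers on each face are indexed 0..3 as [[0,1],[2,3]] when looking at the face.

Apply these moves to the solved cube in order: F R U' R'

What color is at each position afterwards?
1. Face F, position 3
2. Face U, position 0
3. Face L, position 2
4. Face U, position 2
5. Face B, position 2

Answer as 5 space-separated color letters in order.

After move 1 (F): F=GGGG U=WWOO R=WRWR D=RRYY L=OYOY
After move 2 (R): R=WWRR U=WGOG F=GRGY D=RBYB B=OBWB
After move 3 (U'): U=GGWO F=OYGY R=GRRR B=WWWB L=OBOY
After move 4 (R'): R=RRGR U=GWWW F=OGGO D=RYYY B=BWBB
Query 1: F[3] = O
Query 2: U[0] = G
Query 3: L[2] = O
Query 4: U[2] = W
Query 5: B[2] = B

Answer: O G O W B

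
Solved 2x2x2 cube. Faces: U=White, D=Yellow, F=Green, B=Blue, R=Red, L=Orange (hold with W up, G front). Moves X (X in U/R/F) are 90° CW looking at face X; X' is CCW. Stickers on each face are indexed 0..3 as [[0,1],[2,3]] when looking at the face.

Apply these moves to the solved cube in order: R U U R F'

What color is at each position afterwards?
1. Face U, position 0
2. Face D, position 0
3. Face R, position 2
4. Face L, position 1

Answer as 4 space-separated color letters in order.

After move 1 (R): R=RRRR U=WGWG F=GYGY D=YBYB B=WBWB
After move 2 (U): U=WWGG F=RRGY R=WBRR B=OOWB L=GYOO
After move 3 (U): U=GWGW F=WBGY R=OORR B=GYWB L=RROO
After move 4 (R): R=RORO U=GBGY F=WBGB D=YWYG B=WYWB
After move 5 (F'): F=BBWG U=GBRR R=WOYO D=ROYG L=RYOG
Query 1: U[0] = G
Query 2: D[0] = R
Query 3: R[2] = Y
Query 4: L[1] = Y

Answer: G R Y Y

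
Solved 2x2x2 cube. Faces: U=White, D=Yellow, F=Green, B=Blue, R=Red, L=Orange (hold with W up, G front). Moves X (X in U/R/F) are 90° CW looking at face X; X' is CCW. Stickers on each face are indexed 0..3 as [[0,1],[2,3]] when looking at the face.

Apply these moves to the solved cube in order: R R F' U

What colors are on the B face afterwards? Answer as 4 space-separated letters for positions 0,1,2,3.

After move 1 (R): R=RRRR U=WGWG F=GYGY D=YBYB B=WBWB
After move 2 (R): R=RRRR U=WYWY F=GBGB D=YWYW B=GBGB
After move 3 (F'): F=BBGG U=WYRR R=WRYR D=OOYW L=OYOW
After move 4 (U): U=RWRY F=WRGG R=GBYR B=OYGB L=BBOW
Query: B face = OYGB

Answer: O Y G B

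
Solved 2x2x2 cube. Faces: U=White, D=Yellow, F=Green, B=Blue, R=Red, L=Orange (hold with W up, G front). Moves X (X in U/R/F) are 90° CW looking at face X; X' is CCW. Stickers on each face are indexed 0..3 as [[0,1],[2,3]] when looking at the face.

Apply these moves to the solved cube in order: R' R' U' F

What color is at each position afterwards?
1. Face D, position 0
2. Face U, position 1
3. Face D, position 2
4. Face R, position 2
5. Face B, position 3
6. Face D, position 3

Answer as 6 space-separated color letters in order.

Answer: R Y Y W B W

Derivation:
After move 1 (R'): R=RRRR U=WBWB F=GWGW D=YGYG B=YBYB
After move 2 (R'): R=RRRR U=WYWY F=GBGB D=YWYW B=GBGB
After move 3 (U'): U=YYWW F=OOGB R=GBRR B=RRGB L=GBOO
After move 4 (F): F=GOBO U=YYOB R=WBWR D=RGYW L=GYOW
Query 1: D[0] = R
Query 2: U[1] = Y
Query 3: D[2] = Y
Query 4: R[2] = W
Query 5: B[3] = B
Query 6: D[3] = W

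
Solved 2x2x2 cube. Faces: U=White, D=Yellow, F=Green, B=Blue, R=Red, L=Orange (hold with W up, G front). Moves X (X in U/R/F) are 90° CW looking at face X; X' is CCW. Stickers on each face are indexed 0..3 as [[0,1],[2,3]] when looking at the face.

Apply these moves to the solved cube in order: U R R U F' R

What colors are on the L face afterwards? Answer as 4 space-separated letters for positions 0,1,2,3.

Answer: R Y O Y

Derivation:
After move 1 (U): U=WWWW F=RRGG R=BBRR B=OOBB L=GGOO
After move 2 (R): R=RBRB U=WRWG F=RYGY D=YBYO B=WOWB
After move 3 (R): R=RRBB U=WYWY F=RBGO D=YWYW B=GORB
After move 4 (U): U=WWYY F=RRGO R=GOBB B=GGRB L=RBOO
After move 5 (F'): F=RORG U=WWGB R=WOYB D=BOYW L=RYOY
After move 6 (R): R=YWBO U=WOGG F=RORW D=BRYG B=BGWB
Query: L face = RYOY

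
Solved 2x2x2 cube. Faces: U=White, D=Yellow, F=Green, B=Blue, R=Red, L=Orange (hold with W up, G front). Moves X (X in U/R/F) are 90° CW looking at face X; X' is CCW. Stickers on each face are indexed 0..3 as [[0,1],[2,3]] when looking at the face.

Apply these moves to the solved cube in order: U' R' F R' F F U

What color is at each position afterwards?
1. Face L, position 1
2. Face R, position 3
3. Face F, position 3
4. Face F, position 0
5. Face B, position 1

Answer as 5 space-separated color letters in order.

Answer: W R G O W

Derivation:
After move 1 (U'): U=WWWW F=OOGG R=GGRR B=RRBB L=BBOO
After move 2 (R'): R=GRGR U=WBWR F=OWGW D=YOYG B=YRYB
After move 3 (F): F=GOWW U=WBOB R=WRRR D=GGYG L=BYOO
After move 4 (R'): R=RRWR U=WYOY F=GBWB D=GOYW B=GRGB
After move 5 (F): F=WGBB U=WYOY R=ORYR D=WRYW L=BGOO
After move 6 (F): F=BWBG U=WYOG R=ORYR D=YOYW L=BWOR
After move 7 (U): U=OWGY F=ORBG R=GRYR B=BWGB L=BWOR
Query 1: L[1] = W
Query 2: R[3] = R
Query 3: F[3] = G
Query 4: F[0] = O
Query 5: B[1] = W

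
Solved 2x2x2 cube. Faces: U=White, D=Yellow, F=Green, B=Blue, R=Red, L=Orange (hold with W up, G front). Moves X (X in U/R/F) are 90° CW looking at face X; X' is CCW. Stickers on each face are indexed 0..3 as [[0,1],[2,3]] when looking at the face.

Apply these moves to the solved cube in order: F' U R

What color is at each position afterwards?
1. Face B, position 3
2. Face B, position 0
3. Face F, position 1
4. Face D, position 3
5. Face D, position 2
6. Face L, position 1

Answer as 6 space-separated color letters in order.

Answer: B W O O Y G

Derivation:
After move 1 (F'): F=GGGG U=WWRR R=YRYR D=OOYY L=OWOW
After move 2 (U): U=RWRW F=YRGG R=BBYR B=OWBB L=GGOW
After move 3 (R): R=YBRB U=RRRG F=YOGY D=OBYO B=WWWB
Query 1: B[3] = B
Query 2: B[0] = W
Query 3: F[1] = O
Query 4: D[3] = O
Query 5: D[2] = Y
Query 6: L[1] = G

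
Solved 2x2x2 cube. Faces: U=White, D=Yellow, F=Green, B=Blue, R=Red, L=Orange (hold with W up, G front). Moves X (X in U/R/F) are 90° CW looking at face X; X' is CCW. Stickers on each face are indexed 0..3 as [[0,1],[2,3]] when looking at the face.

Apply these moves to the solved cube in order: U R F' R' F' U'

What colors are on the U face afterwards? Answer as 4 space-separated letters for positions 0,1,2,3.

After move 1 (U): U=WWWW F=RRGG R=BBRR B=OOBB L=GGOO
After move 2 (R): R=RBRB U=WRWG F=RYGY D=YBYO B=WOWB
After move 3 (F'): F=YYRG U=WRRR R=BBYB D=GOYO L=GGOW
After move 4 (R'): R=BBBY U=WWRW F=YRRR D=GYYG B=OOOB
After move 5 (F'): F=RRYR U=WWBB R=YBGY D=GWYG L=GWOR
After move 6 (U'): U=WBWB F=GWYR R=RRGY B=YBOB L=OOOR
Query: U face = WBWB

Answer: W B W B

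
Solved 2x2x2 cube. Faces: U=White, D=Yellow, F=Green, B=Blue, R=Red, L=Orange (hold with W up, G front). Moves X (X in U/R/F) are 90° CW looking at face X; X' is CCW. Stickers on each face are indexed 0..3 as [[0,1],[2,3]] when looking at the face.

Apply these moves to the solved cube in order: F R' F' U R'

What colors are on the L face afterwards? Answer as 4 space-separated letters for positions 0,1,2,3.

After move 1 (F): F=GGGG U=WWOO R=WRWR D=RRYY L=OYOY
After move 2 (R'): R=RRWW U=WBOB F=GWGO D=RGYG B=YBRB
After move 3 (F'): F=WOGG U=WBRW R=GRRW D=YYYG L=OBOO
After move 4 (U): U=RWWB F=GRGG R=YBRW B=OBRB L=WOOO
After move 5 (R'): R=BWYR U=RRWO F=GWGB D=YRYG B=GBYB
Query: L face = WOOO

Answer: W O O O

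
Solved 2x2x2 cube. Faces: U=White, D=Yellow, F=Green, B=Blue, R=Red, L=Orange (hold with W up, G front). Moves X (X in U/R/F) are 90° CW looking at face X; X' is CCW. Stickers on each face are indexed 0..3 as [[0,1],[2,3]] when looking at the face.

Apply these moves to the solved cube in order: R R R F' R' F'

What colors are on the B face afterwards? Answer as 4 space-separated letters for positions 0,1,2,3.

After move 1 (R): R=RRRR U=WGWG F=GYGY D=YBYB B=WBWB
After move 2 (R): R=RRRR U=WYWY F=GBGB D=YWYW B=GBGB
After move 3 (R): R=RRRR U=WBWB F=GWGW D=YGYG B=YBYB
After move 4 (F'): F=WWGG U=WBRR R=GRYR D=OOYG L=OBOW
After move 5 (R'): R=RRGY U=WYRY F=WBGR D=OWYG B=GBOB
After move 6 (F'): F=BRWG U=WYRG R=WROY D=BWYG L=OYOR
Query: B face = GBOB

Answer: G B O B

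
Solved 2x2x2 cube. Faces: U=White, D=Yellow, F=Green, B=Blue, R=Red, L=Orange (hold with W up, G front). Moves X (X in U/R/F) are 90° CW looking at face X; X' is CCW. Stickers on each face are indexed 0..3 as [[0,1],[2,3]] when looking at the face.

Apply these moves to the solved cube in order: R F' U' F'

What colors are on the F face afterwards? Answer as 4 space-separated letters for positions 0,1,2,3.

After move 1 (R): R=RRRR U=WGWG F=GYGY D=YBYB B=WBWB
After move 2 (F'): F=YYGG U=WGRR R=BRYR D=OOYB L=OGOW
After move 3 (U'): U=GRWR F=OGGG R=YYYR B=BRWB L=WBOW
After move 4 (F'): F=GGOG U=GRYY R=OYOR D=BWYB L=WROW
Query: F face = GGOG

Answer: G G O G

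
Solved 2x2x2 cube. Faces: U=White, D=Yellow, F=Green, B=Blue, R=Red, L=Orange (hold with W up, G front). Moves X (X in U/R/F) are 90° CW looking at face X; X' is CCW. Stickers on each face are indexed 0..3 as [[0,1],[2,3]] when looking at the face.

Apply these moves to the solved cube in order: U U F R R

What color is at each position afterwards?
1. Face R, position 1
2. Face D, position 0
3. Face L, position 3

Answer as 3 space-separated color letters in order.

Answer: W R Y

Derivation:
After move 1 (U): U=WWWW F=RRGG R=BBRR B=OOBB L=GGOO
After move 2 (U): U=WWWW F=BBGG R=OORR B=GGBB L=RROO
After move 3 (F): F=GBGB U=WWOR R=WOWR D=ROYY L=RYOY
After move 4 (R): R=WWRO U=WBOB F=GOGY D=RBYG B=RGWB
After move 5 (R): R=RWOW U=WOOY F=GBGG D=RWYR B=BGBB
Query 1: R[1] = W
Query 2: D[0] = R
Query 3: L[3] = Y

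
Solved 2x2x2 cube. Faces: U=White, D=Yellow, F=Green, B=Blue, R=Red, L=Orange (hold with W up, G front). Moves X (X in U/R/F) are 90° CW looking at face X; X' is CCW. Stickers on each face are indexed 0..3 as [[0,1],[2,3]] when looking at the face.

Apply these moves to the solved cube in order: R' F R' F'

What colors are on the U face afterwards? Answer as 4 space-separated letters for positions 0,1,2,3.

After move 1 (R'): R=RRRR U=WBWB F=GWGW D=YGYG B=YBYB
After move 2 (F): F=GGWW U=WBOO R=WRBR D=RRYG L=OYOG
After move 3 (R'): R=RRWB U=WYOY F=GBWO D=RGYW B=GBRB
After move 4 (F'): F=BOGW U=WYRW R=GRRB D=YGYW L=OYOO
Query: U face = WYRW

Answer: W Y R W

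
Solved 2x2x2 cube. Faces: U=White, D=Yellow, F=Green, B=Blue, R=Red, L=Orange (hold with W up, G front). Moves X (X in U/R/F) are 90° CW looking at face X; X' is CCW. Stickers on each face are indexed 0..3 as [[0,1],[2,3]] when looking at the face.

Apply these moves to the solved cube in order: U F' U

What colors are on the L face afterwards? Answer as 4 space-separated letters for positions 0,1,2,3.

After move 1 (U): U=WWWW F=RRGG R=BBRR B=OOBB L=GGOO
After move 2 (F'): F=RGRG U=WWBR R=YBYR D=GOYY L=GWOW
After move 3 (U): U=BWRW F=YBRG R=OOYR B=GWBB L=RGOW
Query: L face = RGOW

Answer: R G O W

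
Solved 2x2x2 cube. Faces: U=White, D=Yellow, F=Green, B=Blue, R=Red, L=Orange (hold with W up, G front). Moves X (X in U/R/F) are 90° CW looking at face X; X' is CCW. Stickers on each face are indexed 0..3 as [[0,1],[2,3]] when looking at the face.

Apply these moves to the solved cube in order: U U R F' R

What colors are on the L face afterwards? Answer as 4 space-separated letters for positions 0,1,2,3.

After move 1 (U): U=WWWW F=RRGG R=BBRR B=OOBB L=GGOO
After move 2 (U): U=WWWW F=BBGG R=OORR B=GGBB L=RROO
After move 3 (R): R=RORO U=WBWG F=BYGY D=YBYG B=WGWB
After move 4 (F'): F=YYBG U=WBRR R=BOYO D=ROYG L=RGOW
After move 5 (R): R=YBOO U=WYRG F=YOBG D=RWYW B=RGBB
Query: L face = RGOW

Answer: R G O W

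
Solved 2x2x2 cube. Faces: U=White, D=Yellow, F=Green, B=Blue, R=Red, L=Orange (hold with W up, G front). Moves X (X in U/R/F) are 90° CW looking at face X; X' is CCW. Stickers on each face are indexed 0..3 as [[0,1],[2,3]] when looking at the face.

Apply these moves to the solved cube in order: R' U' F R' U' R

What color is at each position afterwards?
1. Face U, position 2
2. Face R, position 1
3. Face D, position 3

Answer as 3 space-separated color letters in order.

After move 1 (R'): R=RRRR U=WBWB F=GWGW D=YGYG B=YBYB
After move 2 (U'): U=BBWW F=OOGW R=GWRR B=RRYB L=YBOO
After move 3 (F): F=GOWO U=BBOB R=WWWR D=RGYG L=YYOG
After move 4 (R'): R=WRWW U=BYOR F=GBWB D=ROYO B=GRGB
After move 5 (U'): U=YRBO F=YYWB R=GBWW B=WRGB L=GROG
After move 6 (R): R=WGWB U=YYBB F=YOWO D=RGYW B=ORRB
Query 1: U[2] = B
Query 2: R[1] = G
Query 3: D[3] = W

Answer: B G W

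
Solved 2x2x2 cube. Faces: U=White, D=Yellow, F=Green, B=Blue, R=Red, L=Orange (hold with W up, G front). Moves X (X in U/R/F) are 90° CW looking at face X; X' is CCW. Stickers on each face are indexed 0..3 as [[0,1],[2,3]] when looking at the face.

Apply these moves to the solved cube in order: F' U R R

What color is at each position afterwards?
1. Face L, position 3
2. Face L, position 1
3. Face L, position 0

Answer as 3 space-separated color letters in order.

Answer: W G G

Derivation:
After move 1 (F'): F=GGGG U=WWRR R=YRYR D=OOYY L=OWOW
After move 2 (U): U=RWRW F=YRGG R=BBYR B=OWBB L=GGOW
After move 3 (R): R=YBRB U=RRRG F=YOGY D=OBYO B=WWWB
After move 4 (R): R=RYBB U=RORY F=YBGO D=OWYW B=GWRB
Query 1: L[3] = W
Query 2: L[1] = G
Query 3: L[0] = G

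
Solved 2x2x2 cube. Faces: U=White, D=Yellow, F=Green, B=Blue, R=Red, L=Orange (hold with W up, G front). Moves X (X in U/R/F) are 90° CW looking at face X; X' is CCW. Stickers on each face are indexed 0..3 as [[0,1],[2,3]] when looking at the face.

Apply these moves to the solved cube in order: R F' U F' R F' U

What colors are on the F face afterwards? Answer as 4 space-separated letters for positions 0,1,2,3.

After move 1 (R): R=RRRR U=WGWG F=GYGY D=YBYB B=WBWB
After move 2 (F'): F=YYGG U=WGRR R=BRYR D=OOYB L=OGOW
After move 3 (U): U=RWRG F=BRGG R=WBYR B=OGWB L=YYOW
After move 4 (F'): F=RGBG U=RWWY R=OBOR D=YWYB L=YGOR
After move 5 (R): R=OORB U=RGWG F=RWBB D=YWYO B=YGWB
After move 6 (F'): F=WBRB U=RGOR R=WOYB D=GRYO L=YGOW
After move 7 (U): U=ORRG F=WORB R=YGYB B=YGWB L=WBOW
Query: F face = WORB

Answer: W O R B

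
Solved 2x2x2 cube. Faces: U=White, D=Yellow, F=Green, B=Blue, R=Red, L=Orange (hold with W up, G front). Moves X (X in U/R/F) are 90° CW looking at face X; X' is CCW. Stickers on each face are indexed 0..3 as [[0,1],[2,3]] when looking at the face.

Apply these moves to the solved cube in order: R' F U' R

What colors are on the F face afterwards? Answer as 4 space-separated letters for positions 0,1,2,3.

After move 1 (R'): R=RRRR U=WBWB F=GWGW D=YGYG B=YBYB
After move 2 (F): F=GGWW U=WBOO R=WRBR D=RRYG L=OYOG
After move 3 (U'): U=BOWO F=OYWW R=GGBR B=WRYB L=YBOG
After move 4 (R): R=BGRG U=BYWW F=ORWG D=RYYW B=OROB
Query: F face = ORWG

Answer: O R W G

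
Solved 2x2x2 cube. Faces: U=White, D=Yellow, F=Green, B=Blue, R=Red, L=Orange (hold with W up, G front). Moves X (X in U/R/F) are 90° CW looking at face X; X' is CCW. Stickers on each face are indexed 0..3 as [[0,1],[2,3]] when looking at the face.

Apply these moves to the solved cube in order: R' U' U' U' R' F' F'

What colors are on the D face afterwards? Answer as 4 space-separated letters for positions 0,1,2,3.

Answer: O B Y W

Derivation:
After move 1 (R'): R=RRRR U=WBWB F=GWGW D=YGYG B=YBYB
After move 2 (U'): U=BBWW F=OOGW R=GWRR B=RRYB L=YBOO
After move 3 (U'): U=BWBW F=YBGW R=OORR B=GWYB L=RROO
After move 4 (U'): U=WWBB F=RRGW R=YBRR B=OOYB L=GWOO
After move 5 (R'): R=BRYR U=WYBO F=RWGB D=YRYW B=GOGB
After move 6 (F'): F=WBRG U=WYBY R=RRYR D=WOYW L=GOOB
After move 7 (F'): F=BGWR U=WYRY R=ORWR D=OBYW L=GYOB
Query: D face = OBYW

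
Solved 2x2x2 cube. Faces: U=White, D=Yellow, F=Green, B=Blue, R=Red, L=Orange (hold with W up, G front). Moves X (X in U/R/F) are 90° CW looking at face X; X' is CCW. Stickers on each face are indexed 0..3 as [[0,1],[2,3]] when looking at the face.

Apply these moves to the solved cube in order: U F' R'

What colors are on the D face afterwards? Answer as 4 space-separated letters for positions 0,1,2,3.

Answer: G G Y G

Derivation:
After move 1 (U): U=WWWW F=RRGG R=BBRR B=OOBB L=GGOO
After move 2 (F'): F=RGRG U=WWBR R=YBYR D=GOYY L=GWOW
After move 3 (R'): R=BRYY U=WBBO F=RWRR D=GGYG B=YOOB
Query: D face = GGYG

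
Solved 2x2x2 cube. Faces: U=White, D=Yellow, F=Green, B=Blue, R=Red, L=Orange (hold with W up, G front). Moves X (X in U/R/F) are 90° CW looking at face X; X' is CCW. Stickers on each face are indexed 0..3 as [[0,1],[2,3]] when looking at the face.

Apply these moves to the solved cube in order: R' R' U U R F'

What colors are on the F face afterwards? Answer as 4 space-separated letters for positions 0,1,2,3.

Answer: W W G G

Derivation:
After move 1 (R'): R=RRRR U=WBWB F=GWGW D=YGYG B=YBYB
After move 2 (R'): R=RRRR U=WYWY F=GBGB D=YWYW B=GBGB
After move 3 (U): U=WWYY F=RRGB R=GBRR B=OOGB L=GBOO
After move 4 (U): U=YWYW F=GBGB R=OORR B=GBGB L=RROO
After move 5 (R): R=RORO U=YBYB F=GWGW D=YGYG B=WBWB
After move 6 (F'): F=WWGG U=YBRR R=GOYO D=ROYG L=RBOY
Query: F face = WWGG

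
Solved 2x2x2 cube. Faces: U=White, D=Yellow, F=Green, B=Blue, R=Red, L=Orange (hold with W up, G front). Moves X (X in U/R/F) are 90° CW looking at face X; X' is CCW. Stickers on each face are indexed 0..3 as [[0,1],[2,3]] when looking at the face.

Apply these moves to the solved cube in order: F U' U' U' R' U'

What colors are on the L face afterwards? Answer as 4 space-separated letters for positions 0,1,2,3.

After move 1 (F): F=GGGG U=WWOO R=WRWR D=RRYY L=OYOY
After move 2 (U'): U=WOWO F=OYGG R=GGWR B=WRBB L=BBOY
After move 3 (U'): U=OOWW F=BBGG R=OYWR B=GGBB L=WROY
After move 4 (U'): U=OWOW F=WRGG R=BBWR B=OYBB L=GGOY
After move 5 (R'): R=BRBW U=OBOO F=WWGW D=RRYG B=YYRB
After move 6 (U'): U=BOOO F=GGGW R=WWBW B=BRRB L=YYOY
Query: L face = YYOY

Answer: Y Y O Y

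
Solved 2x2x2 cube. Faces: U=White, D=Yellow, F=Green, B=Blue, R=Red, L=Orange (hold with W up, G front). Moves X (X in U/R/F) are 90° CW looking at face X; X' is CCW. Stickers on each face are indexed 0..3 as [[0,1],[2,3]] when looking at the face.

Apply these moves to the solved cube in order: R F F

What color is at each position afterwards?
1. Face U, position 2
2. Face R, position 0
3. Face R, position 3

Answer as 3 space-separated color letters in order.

After move 1 (R): R=RRRR U=WGWG F=GYGY D=YBYB B=WBWB
After move 2 (F): F=GGYY U=WGOO R=WRGR D=RRYB L=OYOB
After move 3 (F): F=YGYG U=WGBY R=OROR D=GWYB L=OROR
Query 1: U[2] = B
Query 2: R[0] = O
Query 3: R[3] = R

Answer: B O R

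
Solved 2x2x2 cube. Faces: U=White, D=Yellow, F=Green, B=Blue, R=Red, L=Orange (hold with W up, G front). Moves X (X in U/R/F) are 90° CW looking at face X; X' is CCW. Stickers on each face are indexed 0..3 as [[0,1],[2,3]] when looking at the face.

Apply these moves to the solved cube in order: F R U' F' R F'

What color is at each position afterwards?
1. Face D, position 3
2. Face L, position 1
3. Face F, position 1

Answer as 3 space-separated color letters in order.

After move 1 (F): F=GGGG U=WWOO R=WRWR D=RRYY L=OYOY
After move 2 (R): R=WWRR U=WGOG F=GRGY D=RBYB B=OBWB
After move 3 (U'): U=GGWO F=OYGY R=GRRR B=WWWB L=OBOY
After move 4 (F'): F=YYOG U=GGGR R=BRRR D=BYYB L=OOOW
After move 5 (R): R=RBRR U=GYGG F=YYOB D=BWYW B=RWGB
After move 6 (F'): F=YBYO U=GYRR R=WBBR D=OWYW L=OGOG
Query 1: D[3] = W
Query 2: L[1] = G
Query 3: F[1] = B

Answer: W G B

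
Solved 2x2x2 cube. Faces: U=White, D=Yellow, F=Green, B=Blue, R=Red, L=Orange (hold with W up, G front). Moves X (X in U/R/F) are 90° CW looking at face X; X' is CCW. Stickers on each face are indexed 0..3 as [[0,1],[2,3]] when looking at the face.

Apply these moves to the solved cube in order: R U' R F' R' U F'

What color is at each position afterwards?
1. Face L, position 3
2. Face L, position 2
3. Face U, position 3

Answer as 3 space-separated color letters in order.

Answer: W O W

Derivation:
After move 1 (R): R=RRRR U=WGWG F=GYGY D=YBYB B=WBWB
After move 2 (U'): U=GGWW F=OOGY R=GYRR B=RRWB L=WBOO
After move 3 (R): R=RGRY U=GOWY F=OBGB D=YWYR B=WRGB
After move 4 (F'): F=BBOG U=GORR R=WGYY D=BOYR L=WYOW
After move 5 (R'): R=GYWY U=GGRW F=BOOR D=BBYG B=RROB
After move 6 (U): U=RGWG F=GYOR R=RRWY B=WYOB L=BOOW
After move 7 (F'): F=YRGO U=RGRW R=BRBY D=OWYG L=BGOW
Query 1: L[3] = W
Query 2: L[2] = O
Query 3: U[3] = W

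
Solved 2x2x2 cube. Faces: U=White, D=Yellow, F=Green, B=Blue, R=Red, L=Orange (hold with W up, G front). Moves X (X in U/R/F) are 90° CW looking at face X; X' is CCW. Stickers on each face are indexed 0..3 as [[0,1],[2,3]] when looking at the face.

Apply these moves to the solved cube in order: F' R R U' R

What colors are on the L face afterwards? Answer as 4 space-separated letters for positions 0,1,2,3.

Answer: G B O W

Derivation:
After move 1 (F'): F=GGGG U=WWRR R=YRYR D=OOYY L=OWOW
After move 2 (R): R=YYRR U=WGRG F=GOGY D=OBYB B=RBWB
After move 3 (R): R=RYRY U=WORY F=GBGB D=OWYR B=GBGB
After move 4 (U'): U=OYWR F=OWGB R=GBRY B=RYGB L=GBOW
After move 5 (R): R=RGYB U=OWWB F=OWGR D=OGYR B=RYYB
Query: L face = GBOW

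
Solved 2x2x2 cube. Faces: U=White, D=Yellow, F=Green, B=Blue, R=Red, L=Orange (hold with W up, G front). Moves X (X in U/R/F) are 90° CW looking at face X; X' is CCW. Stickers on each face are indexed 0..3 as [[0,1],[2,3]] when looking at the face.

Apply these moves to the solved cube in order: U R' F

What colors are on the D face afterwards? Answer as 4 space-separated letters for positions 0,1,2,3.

Answer: B B Y G

Derivation:
After move 1 (U): U=WWWW F=RRGG R=BBRR B=OOBB L=GGOO
After move 2 (R'): R=BRBR U=WBWO F=RWGW D=YRYG B=YOYB
After move 3 (F): F=GRWW U=WBOG R=WROR D=BBYG L=GYOR
Query: D face = BBYG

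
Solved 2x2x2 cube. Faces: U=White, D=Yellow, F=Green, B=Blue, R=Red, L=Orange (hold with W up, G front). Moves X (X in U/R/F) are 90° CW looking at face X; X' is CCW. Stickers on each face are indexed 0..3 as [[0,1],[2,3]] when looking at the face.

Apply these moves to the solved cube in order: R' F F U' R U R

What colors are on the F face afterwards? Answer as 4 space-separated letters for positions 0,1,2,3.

After move 1 (R'): R=RRRR U=WBWB F=GWGW D=YGYG B=YBYB
After move 2 (F): F=GGWW U=WBOO R=WRBR D=RRYG L=OYOG
After move 3 (F): F=WGWG U=WBGY R=OROR D=BWYG L=OROR
After move 4 (U'): U=BYWG F=ORWG R=WGOR B=ORYB L=YBOR
After move 5 (R): R=OWRG U=BRWG F=OWWG D=BYYO B=GRYB
After move 6 (U): U=WBGR F=OWWG R=GRRG B=YBYB L=OWOR
After move 7 (R): R=RGGR U=WWGG F=OYWO D=BYYY B=RBBB
Query: F face = OYWO

Answer: O Y W O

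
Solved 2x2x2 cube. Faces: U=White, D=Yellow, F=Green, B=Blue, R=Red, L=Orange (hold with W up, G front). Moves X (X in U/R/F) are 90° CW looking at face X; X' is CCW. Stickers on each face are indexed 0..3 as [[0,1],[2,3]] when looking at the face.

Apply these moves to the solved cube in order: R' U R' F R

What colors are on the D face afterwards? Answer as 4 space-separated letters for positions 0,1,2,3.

After move 1 (R'): R=RRRR U=WBWB F=GWGW D=YGYG B=YBYB
After move 2 (U): U=WWBB F=RRGW R=YBRR B=OOYB L=GWOO
After move 3 (R'): R=BRYR U=WYBO F=RWGB D=YRYW B=GOGB
After move 4 (F): F=GRBW U=WYOW R=BROR D=YBYW L=GYOR
After move 5 (R): R=OBRR U=WROW F=GBBW D=YGYG B=WOYB
Query: D face = YGYG

Answer: Y G Y G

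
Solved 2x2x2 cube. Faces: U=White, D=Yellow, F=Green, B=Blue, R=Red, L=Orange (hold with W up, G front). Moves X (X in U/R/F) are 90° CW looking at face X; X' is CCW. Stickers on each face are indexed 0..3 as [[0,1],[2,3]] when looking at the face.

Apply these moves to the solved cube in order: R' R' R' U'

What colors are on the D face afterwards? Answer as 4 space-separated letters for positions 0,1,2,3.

Answer: Y B Y B

Derivation:
After move 1 (R'): R=RRRR U=WBWB F=GWGW D=YGYG B=YBYB
After move 2 (R'): R=RRRR U=WYWY F=GBGB D=YWYW B=GBGB
After move 3 (R'): R=RRRR U=WGWG F=GYGY D=YBYB B=WBWB
After move 4 (U'): U=GGWW F=OOGY R=GYRR B=RRWB L=WBOO
Query: D face = YBYB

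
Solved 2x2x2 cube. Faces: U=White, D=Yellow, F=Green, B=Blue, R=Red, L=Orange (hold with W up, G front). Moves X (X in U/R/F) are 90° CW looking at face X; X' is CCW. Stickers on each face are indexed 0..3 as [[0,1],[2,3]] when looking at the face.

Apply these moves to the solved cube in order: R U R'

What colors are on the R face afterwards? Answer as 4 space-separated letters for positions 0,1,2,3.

After move 1 (R): R=RRRR U=WGWG F=GYGY D=YBYB B=WBWB
After move 2 (U): U=WWGG F=RRGY R=WBRR B=OOWB L=GYOO
After move 3 (R'): R=BRWR U=WWGO F=RWGG D=YRYY B=BOBB
Query: R face = BRWR

Answer: B R W R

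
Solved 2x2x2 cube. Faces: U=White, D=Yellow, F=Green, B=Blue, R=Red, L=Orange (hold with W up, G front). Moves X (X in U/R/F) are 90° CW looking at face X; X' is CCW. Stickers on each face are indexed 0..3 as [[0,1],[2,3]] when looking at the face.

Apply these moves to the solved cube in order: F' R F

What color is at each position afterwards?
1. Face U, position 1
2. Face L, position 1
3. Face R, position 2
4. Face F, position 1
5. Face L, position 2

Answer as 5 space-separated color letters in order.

After move 1 (F'): F=GGGG U=WWRR R=YRYR D=OOYY L=OWOW
After move 2 (R): R=YYRR U=WGRG F=GOGY D=OBYB B=RBWB
After move 3 (F): F=GGYO U=WGWW R=RYGR D=RYYB L=OOOB
Query 1: U[1] = G
Query 2: L[1] = O
Query 3: R[2] = G
Query 4: F[1] = G
Query 5: L[2] = O

Answer: G O G G O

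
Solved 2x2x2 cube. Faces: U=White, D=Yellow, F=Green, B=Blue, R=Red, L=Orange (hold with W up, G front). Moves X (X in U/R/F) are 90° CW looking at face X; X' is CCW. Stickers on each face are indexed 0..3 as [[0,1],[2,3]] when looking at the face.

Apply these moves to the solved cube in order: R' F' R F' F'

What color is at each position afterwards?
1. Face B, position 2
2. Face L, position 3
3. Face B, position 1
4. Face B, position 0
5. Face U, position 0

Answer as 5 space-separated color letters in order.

Answer: B Y B R W

Derivation:
After move 1 (R'): R=RRRR U=WBWB F=GWGW D=YGYG B=YBYB
After move 2 (F'): F=WWGG U=WBRR R=GRYR D=OOYG L=OBOW
After move 3 (R): R=YGRR U=WWRG F=WOGG D=OYYY B=RBBB
After move 4 (F'): F=OGWG U=WWYR R=YGOR D=BWYY L=OGOR
After move 5 (F'): F=GGOW U=WWYO R=WGBR D=GRYY L=OROY
Query 1: B[2] = B
Query 2: L[3] = Y
Query 3: B[1] = B
Query 4: B[0] = R
Query 5: U[0] = W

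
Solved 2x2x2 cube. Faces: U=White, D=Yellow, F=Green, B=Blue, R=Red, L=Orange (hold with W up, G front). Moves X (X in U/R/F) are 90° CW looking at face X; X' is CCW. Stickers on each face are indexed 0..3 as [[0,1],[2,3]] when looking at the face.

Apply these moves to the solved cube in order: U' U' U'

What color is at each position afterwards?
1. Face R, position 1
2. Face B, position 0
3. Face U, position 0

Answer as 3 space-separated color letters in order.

Answer: B O W

Derivation:
After move 1 (U'): U=WWWW F=OOGG R=GGRR B=RRBB L=BBOO
After move 2 (U'): U=WWWW F=BBGG R=OORR B=GGBB L=RROO
After move 3 (U'): U=WWWW F=RRGG R=BBRR B=OOBB L=GGOO
Query 1: R[1] = B
Query 2: B[0] = O
Query 3: U[0] = W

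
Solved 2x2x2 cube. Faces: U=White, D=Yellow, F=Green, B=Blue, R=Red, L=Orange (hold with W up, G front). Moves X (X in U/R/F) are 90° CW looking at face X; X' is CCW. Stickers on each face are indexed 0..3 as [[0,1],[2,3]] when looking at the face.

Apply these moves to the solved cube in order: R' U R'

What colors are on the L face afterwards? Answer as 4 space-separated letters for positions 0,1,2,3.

Answer: G W O O

Derivation:
After move 1 (R'): R=RRRR U=WBWB F=GWGW D=YGYG B=YBYB
After move 2 (U): U=WWBB F=RRGW R=YBRR B=OOYB L=GWOO
After move 3 (R'): R=BRYR U=WYBO F=RWGB D=YRYW B=GOGB
Query: L face = GWOO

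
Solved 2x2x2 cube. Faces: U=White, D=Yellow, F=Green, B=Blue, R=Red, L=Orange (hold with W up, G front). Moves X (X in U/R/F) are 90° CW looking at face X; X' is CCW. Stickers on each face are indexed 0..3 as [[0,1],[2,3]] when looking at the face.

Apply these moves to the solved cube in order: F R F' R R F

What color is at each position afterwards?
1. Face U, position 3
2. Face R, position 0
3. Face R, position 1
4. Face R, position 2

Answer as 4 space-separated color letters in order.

After move 1 (F): F=GGGG U=WWOO R=WRWR D=RRYY L=OYOY
After move 2 (R): R=WWRR U=WGOG F=GRGY D=RBYB B=OBWB
After move 3 (F'): F=RYGG U=WGWR R=BWRR D=YYYB L=OGOO
After move 4 (R): R=RBRW U=WYWG F=RYGB D=YWYO B=RBGB
After move 5 (R): R=RRWB U=WYWB F=RWGO D=YGYR B=GBYB
After move 6 (F): F=GROW U=WYOG R=WRBB D=WRYR L=OYOG
Query 1: U[3] = G
Query 2: R[0] = W
Query 3: R[1] = R
Query 4: R[2] = B

Answer: G W R B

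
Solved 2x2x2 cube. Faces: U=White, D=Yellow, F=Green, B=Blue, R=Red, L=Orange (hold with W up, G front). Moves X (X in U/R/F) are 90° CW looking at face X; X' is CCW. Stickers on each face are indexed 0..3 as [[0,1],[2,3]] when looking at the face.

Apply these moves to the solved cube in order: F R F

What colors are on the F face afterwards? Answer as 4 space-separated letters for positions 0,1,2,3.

After move 1 (F): F=GGGG U=WWOO R=WRWR D=RRYY L=OYOY
After move 2 (R): R=WWRR U=WGOG F=GRGY D=RBYB B=OBWB
After move 3 (F): F=GGYR U=WGYY R=OWGR D=RWYB L=OROB
Query: F face = GGYR

Answer: G G Y R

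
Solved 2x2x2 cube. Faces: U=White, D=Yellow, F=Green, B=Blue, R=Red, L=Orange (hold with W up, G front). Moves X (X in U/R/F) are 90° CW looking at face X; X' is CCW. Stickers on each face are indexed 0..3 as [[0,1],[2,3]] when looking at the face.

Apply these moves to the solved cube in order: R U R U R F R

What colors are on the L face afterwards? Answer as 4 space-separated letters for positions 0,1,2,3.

After move 1 (R): R=RRRR U=WGWG F=GYGY D=YBYB B=WBWB
After move 2 (U): U=WWGG F=RRGY R=WBRR B=OOWB L=GYOO
After move 3 (R): R=RWRB U=WRGY F=RBGB D=YWYO B=GOWB
After move 4 (U): U=GWYR F=RWGB R=GORB B=GYWB L=RBOO
After move 5 (R): R=RGBO U=GWYB F=RWGO D=YWYG B=RYWB
After move 6 (F): F=GROW U=GWOB R=YGBO D=BRYG L=RYOW
After move 7 (R): R=BYOG U=GROW F=GROG D=BWYR B=BYWB
Query: L face = RYOW

Answer: R Y O W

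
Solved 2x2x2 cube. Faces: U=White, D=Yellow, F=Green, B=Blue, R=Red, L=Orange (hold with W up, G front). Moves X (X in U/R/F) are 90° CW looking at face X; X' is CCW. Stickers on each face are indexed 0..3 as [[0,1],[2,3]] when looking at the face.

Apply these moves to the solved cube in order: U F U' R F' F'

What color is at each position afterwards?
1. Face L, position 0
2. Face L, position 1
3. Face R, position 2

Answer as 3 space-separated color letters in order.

Answer: O R O

Derivation:
After move 1 (U): U=WWWW F=RRGG R=BBRR B=OOBB L=GGOO
After move 2 (F): F=GRGR U=WWOG R=WBWR D=RBYY L=GYOY
After move 3 (U'): U=WGWO F=GYGR R=GRWR B=WBBB L=OOOY
After move 4 (R): R=WGRR U=WYWR F=GBGY D=RBYW B=OBGB
After move 5 (F'): F=BYGG U=WYWR R=BGRR D=OYYW L=OROW
After move 6 (F'): F=YGBG U=WYBR R=YGOR D=RWYW L=OROW
Query 1: L[0] = O
Query 2: L[1] = R
Query 3: R[2] = O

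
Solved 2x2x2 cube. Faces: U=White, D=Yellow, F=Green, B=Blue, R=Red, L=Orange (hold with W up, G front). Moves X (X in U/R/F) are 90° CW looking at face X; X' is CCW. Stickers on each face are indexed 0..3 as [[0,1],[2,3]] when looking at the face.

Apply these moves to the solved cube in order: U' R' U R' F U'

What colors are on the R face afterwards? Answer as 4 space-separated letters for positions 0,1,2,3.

Answer: G G B G

Derivation:
After move 1 (U'): U=WWWW F=OOGG R=GGRR B=RRBB L=BBOO
After move 2 (R'): R=GRGR U=WBWR F=OWGW D=YOYG B=YRYB
After move 3 (U): U=WWRB F=GRGW R=YRGR B=BBYB L=OWOO
After move 4 (R'): R=RRYG U=WYRB F=GWGB D=YRYW B=GBOB
After move 5 (F): F=GGBW U=WYOW R=RRBG D=YRYW L=OYOR
After move 6 (U'): U=YWWO F=OYBW R=GGBG B=RROB L=GBOR
Query: R face = GGBG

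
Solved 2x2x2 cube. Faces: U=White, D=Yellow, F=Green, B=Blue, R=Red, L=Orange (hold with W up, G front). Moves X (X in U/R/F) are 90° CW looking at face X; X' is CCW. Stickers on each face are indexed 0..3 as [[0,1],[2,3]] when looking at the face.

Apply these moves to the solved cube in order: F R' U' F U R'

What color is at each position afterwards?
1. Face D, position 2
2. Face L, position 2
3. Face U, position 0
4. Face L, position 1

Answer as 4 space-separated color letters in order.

After move 1 (F): F=GGGG U=WWOO R=WRWR D=RRYY L=OYOY
After move 2 (R'): R=RRWW U=WBOB F=GWGO D=RGYG B=YBRB
After move 3 (U'): U=BBWO F=OYGO R=GWWW B=RRRB L=YBOY
After move 4 (F): F=GOOY U=BBYB R=WWOW D=WGYG L=YROG
After move 5 (U): U=YBBB F=WWOY R=RROW B=YRRB L=GOOG
After move 6 (R'): R=RWRO U=YRBY F=WBOB D=WWYY B=GRGB
Query 1: D[2] = Y
Query 2: L[2] = O
Query 3: U[0] = Y
Query 4: L[1] = O

Answer: Y O Y O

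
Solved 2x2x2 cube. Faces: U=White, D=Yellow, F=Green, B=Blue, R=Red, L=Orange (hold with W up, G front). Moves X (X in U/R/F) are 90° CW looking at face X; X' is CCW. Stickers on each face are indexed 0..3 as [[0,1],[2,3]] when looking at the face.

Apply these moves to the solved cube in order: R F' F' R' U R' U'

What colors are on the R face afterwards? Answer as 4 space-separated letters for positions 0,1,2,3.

After move 1 (R): R=RRRR U=WGWG F=GYGY D=YBYB B=WBWB
After move 2 (F'): F=YYGG U=WGRR R=BRYR D=OOYB L=OGOW
After move 3 (F'): F=YGYG U=WGBY R=OROR D=GWYB L=OROR
After move 4 (R'): R=RROO U=WWBW F=YGYY D=GGYG B=BBWB
After move 5 (U): U=BWWW F=RRYY R=BBOO B=ORWB L=YGOR
After move 6 (R'): R=BOBO U=BWWO F=RWYW D=GRYY B=GRGB
After move 7 (U'): U=WOBW F=YGYW R=RWBO B=BOGB L=GROR
Query: R face = RWBO

Answer: R W B O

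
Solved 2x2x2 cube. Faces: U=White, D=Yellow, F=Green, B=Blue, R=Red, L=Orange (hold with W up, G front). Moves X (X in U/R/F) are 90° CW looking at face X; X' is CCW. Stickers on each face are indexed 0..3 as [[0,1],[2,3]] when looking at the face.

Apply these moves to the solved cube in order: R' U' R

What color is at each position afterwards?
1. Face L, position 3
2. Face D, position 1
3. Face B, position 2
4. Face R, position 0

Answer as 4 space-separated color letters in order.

Answer: O Y B R

Derivation:
After move 1 (R'): R=RRRR U=WBWB F=GWGW D=YGYG B=YBYB
After move 2 (U'): U=BBWW F=OOGW R=GWRR B=RRYB L=YBOO
After move 3 (R): R=RGRW U=BOWW F=OGGG D=YYYR B=WRBB
Query 1: L[3] = O
Query 2: D[1] = Y
Query 3: B[2] = B
Query 4: R[0] = R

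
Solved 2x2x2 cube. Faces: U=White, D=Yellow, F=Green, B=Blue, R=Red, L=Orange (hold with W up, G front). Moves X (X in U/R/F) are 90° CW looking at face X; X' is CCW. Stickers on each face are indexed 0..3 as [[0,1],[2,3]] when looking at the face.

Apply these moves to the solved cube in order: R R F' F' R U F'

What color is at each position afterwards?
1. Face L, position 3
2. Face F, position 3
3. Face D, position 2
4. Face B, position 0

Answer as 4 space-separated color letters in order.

After move 1 (R): R=RRRR U=WGWG F=GYGY D=YBYB B=WBWB
After move 2 (R): R=RRRR U=WYWY F=GBGB D=YWYW B=GBGB
After move 3 (F'): F=BBGG U=WYRR R=WRYR D=OOYW L=OYOW
After move 4 (F'): F=BGBG U=WYWY R=OROR D=YWYW L=OROR
After move 5 (R): R=OORR U=WGWG F=BWBW D=YGYG B=YBYB
After move 6 (U): U=WWGG F=OOBW R=YBRR B=ORYB L=BWOR
After move 7 (F'): F=OWOB U=WWYR R=GBYR D=WRYG L=BGOG
Query 1: L[3] = G
Query 2: F[3] = B
Query 3: D[2] = Y
Query 4: B[0] = O

Answer: G B Y O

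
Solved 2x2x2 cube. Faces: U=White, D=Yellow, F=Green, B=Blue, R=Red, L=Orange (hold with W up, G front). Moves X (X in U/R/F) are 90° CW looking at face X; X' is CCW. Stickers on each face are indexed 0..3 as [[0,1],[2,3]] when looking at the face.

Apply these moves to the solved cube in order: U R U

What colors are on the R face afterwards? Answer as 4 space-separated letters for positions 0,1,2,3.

After move 1 (U): U=WWWW F=RRGG R=BBRR B=OOBB L=GGOO
After move 2 (R): R=RBRB U=WRWG F=RYGY D=YBYO B=WOWB
After move 3 (U): U=WWGR F=RBGY R=WORB B=GGWB L=RYOO
Query: R face = WORB

Answer: W O R B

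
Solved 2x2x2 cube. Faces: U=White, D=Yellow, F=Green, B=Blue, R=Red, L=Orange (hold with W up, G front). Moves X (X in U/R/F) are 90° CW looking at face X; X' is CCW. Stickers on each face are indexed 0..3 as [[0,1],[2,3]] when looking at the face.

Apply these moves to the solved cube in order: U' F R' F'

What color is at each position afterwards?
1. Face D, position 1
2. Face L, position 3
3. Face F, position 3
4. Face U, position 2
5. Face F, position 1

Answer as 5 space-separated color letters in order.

After move 1 (U'): U=WWWW F=OOGG R=GGRR B=RRBB L=BBOO
After move 2 (F): F=GOGO U=WWOB R=WGWR D=RGYY L=BYOY
After move 3 (R'): R=GRWW U=WBOR F=GWGB D=ROYO B=YRGB
After move 4 (F'): F=WBGG U=WBGW R=ORRW D=YYYO L=BROO
Query 1: D[1] = Y
Query 2: L[3] = O
Query 3: F[3] = G
Query 4: U[2] = G
Query 5: F[1] = B

Answer: Y O G G B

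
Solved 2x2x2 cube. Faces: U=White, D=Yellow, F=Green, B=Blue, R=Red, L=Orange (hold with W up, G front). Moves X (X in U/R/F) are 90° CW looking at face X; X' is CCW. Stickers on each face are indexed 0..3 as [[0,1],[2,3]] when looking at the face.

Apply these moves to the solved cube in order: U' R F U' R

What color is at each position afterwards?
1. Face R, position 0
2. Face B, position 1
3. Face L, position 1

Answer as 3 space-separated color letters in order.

Answer: G G R

Derivation:
After move 1 (U'): U=WWWW F=OOGG R=GGRR B=RRBB L=BBOO
After move 2 (R): R=RGRG U=WOWG F=OYGY D=YBYR B=WRWB
After move 3 (F): F=GOYY U=WOOB R=WGGG D=RRYR L=BYOB
After move 4 (U'): U=OBWO F=BYYY R=GOGG B=WGWB L=WROB
After move 5 (R): R=GGGO U=OYWY F=BRYR D=RWYW B=OGBB
Query 1: R[0] = G
Query 2: B[1] = G
Query 3: L[1] = R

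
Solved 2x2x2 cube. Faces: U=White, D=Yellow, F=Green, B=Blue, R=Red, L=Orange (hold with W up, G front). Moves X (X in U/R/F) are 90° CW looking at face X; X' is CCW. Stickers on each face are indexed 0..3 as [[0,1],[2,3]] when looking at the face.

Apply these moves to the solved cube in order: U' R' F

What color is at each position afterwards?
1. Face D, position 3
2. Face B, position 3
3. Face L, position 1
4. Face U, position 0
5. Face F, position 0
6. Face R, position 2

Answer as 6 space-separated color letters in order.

Answer: G B Y W G R

Derivation:
After move 1 (U'): U=WWWW F=OOGG R=GGRR B=RRBB L=BBOO
After move 2 (R'): R=GRGR U=WBWR F=OWGW D=YOYG B=YRYB
After move 3 (F): F=GOWW U=WBOB R=WRRR D=GGYG L=BYOO
Query 1: D[3] = G
Query 2: B[3] = B
Query 3: L[1] = Y
Query 4: U[0] = W
Query 5: F[0] = G
Query 6: R[2] = R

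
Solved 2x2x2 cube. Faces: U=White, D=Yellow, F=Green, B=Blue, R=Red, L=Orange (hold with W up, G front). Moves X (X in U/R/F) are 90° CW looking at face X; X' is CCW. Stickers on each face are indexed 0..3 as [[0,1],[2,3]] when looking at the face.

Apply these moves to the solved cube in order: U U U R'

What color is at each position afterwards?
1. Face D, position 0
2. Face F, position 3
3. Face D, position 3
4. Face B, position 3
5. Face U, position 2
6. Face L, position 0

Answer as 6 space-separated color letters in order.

Answer: Y W G B W B

Derivation:
After move 1 (U): U=WWWW F=RRGG R=BBRR B=OOBB L=GGOO
After move 2 (U): U=WWWW F=BBGG R=OORR B=GGBB L=RROO
After move 3 (U): U=WWWW F=OOGG R=GGRR B=RRBB L=BBOO
After move 4 (R'): R=GRGR U=WBWR F=OWGW D=YOYG B=YRYB
Query 1: D[0] = Y
Query 2: F[3] = W
Query 3: D[3] = G
Query 4: B[3] = B
Query 5: U[2] = W
Query 6: L[0] = B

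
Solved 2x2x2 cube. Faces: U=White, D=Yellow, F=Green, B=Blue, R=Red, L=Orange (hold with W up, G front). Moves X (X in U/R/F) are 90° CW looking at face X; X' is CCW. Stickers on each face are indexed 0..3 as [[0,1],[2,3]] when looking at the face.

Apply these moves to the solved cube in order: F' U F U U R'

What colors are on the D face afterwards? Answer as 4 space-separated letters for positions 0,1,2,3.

After move 1 (F'): F=GGGG U=WWRR R=YRYR D=OOYY L=OWOW
After move 2 (U): U=RWRW F=YRGG R=BBYR B=OWBB L=GGOW
After move 3 (F): F=GYGR U=RWWG R=RBWR D=YBYY L=GOOO
After move 4 (U): U=WRGW F=RBGR R=OWWR B=GOBB L=GYOO
After move 5 (U): U=GWWR F=OWGR R=GOWR B=GYBB L=RBOO
After move 6 (R'): R=ORGW U=GBWG F=OWGR D=YWYR B=YYBB
Query: D face = YWYR

Answer: Y W Y R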